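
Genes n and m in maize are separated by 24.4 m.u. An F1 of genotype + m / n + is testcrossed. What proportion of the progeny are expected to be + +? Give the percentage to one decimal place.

A map distance of 24.4 m.u. corresponds to a recombination frequency of 0.244.
The F1 is + m / n +, so + + is a recombinant gamete class with expected frequency r/2 = 0.244/2 = 0.1220.
That is 0.1220 = 12.2% of the progeny.

12.2%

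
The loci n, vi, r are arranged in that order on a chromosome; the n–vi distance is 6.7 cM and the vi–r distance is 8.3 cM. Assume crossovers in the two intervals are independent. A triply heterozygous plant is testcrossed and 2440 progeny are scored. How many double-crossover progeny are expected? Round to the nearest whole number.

Map distances give recombination frequencies of 0.067 and 0.083 for the two intervals.
With no interference, expected double-crossover frequency = 0.067 × 0.083 = 0.00556.
Expected number = 0.00556 × 2440 = 13.57 ≈ 14.

14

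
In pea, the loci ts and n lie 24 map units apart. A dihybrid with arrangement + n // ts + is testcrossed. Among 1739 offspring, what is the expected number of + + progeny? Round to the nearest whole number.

209

A map distance of 24 map units corresponds to a recombination frequency of 0.240.
The F1 is + n / ts +, so + + is a recombinant gamete class with expected frequency r/2 = 0.240/2 = 0.1200.
Expected number = 0.1200 × 1739 = 208.68 ≈ 209.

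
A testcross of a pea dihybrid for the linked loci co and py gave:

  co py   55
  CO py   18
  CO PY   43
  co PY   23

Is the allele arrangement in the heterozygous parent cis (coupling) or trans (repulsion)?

cis

The two most frequent classes are CO PY (43) and co py (55); these are the parental (non-recombinant) types.
So the F1 carried CO PY on one chromosome and co py on the other — the recessive alleles are on the same chromosome (cis / coupling).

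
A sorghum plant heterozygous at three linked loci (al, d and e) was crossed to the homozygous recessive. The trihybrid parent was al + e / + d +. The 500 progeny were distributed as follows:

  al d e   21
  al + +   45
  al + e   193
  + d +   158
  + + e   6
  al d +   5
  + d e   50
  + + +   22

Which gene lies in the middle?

al

The two rarest classes, + + e and al d +, are the double crossovers. Comparing them with the parentals, only the al allele has switched, so al is the middle locus and the order is e – al – d.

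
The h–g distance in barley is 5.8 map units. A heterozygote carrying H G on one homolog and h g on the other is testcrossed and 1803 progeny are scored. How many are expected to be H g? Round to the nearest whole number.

52

A map distance of 5.8 map units corresponds to a recombination frequency of 0.058.
The F1 is H G / h g, so H g is a recombinant gamete class with expected frequency r/2 = 0.058/2 = 0.0290.
Expected number = 0.0290 × 1803 = 52.29 ≈ 52.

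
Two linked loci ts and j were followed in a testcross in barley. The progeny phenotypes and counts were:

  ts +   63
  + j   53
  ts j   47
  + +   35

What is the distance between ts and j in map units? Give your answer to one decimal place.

41.4 map units

The two most frequent classes, + j (53) and ts + (63), are the parental types, so the F1 was + j / ts +.
The recombinant classes are + + and ts j: 35 + 47 = 82.
Recombination frequency = 82/198 = 0.4141 ≈ 41.4%, i.e. 41.4 map units.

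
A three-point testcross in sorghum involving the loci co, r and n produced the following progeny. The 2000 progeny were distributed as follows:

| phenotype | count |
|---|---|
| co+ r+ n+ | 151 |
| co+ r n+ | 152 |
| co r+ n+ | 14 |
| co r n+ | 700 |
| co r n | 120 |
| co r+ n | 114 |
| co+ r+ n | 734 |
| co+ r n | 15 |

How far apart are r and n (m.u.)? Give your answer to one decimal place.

15.0 m.u.

The two most frequent reciprocal classes, co+ r+ n and co r n+, are the parental types, so the F1 was co+ r+ n / co r n+.
The two rarest classes, co+ r n and co r+ n+, are the double crossovers. Comparing them with the parentals, only the r allele has switched, so r is the middle locus and the order is co – r – n.
Crossovers in the r–n interval produce the single-crossover classes co+ r+ n+ and co r n (151 + 120 = 271) plus the double crossovers (29).
RF(r–n) = (271 + 29) / 2000 = 300/2000 = 0.1500 → 15.0 m.u.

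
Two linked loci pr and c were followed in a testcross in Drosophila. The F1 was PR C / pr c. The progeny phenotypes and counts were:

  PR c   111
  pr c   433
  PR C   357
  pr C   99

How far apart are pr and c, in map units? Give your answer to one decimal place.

21.0 map units

The recombinant classes are PR c and pr C: 111 + 99 = 210.
Recombination frequency = 210/1000 = 0.2100 ≈ 21.0%, i.e. 21.0 map units.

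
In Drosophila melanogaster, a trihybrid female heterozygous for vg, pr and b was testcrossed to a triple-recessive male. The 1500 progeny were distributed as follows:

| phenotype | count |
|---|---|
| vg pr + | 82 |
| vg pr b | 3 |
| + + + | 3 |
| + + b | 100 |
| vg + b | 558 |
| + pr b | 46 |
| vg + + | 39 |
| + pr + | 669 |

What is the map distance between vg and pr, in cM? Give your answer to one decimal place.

The two most frequent reciprocal classes, + pr + and vg + b, are the parental types, so the F1 was + pr + / vg + b.
The two rarest classes, + + + and vg pr b, are the double crossovers. Comparing them with the parentals, only the pr allele has switched, so pr is the middle locus and the order is vg – pr – b.
Crossovers in the vg–pr interval produce the single-crossover classes vg pr + and + + b (82 + 100 = 182) plus the double crossovers (6).
RF(vg–pr) = (182 + 6) / 1500 = 188/1500 = 0.1253 → 12.5 cM.

12.5 cM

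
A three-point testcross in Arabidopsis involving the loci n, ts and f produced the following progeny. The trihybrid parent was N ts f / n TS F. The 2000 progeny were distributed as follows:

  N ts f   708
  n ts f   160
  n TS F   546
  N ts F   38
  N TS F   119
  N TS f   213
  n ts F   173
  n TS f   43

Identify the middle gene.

The two rarest classes, N ts F and n TS f, are the double crossovers. Comparing them with the parentals, only the f allele has switched, so f is the middle locus and the order is ts – f – n.

f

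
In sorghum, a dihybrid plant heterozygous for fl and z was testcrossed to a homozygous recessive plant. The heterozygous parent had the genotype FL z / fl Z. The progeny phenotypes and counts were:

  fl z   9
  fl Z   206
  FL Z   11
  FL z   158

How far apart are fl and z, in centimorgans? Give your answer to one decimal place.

The recombinant classes are FL Z and fl z: 11 + 9 = 20.
Recombination frequency = 20/384 = 0.0521 ≈ 5.2%, i.e. 5.2 centimorgans.

5.2 centimorgans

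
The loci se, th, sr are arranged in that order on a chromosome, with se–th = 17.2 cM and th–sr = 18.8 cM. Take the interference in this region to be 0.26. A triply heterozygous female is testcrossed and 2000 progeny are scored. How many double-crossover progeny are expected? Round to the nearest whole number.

48

Map distances give recombination frequencies of 0.172 and 0.188 for the two intervals.
With interference 0.26 (so coincidence = 0.74), expected double-crossover frequency = 0.172 × 0.188 × 0.74 = 0.02393.
Expected number = 0.02393 × 2000 = 47.86 ≈ 48.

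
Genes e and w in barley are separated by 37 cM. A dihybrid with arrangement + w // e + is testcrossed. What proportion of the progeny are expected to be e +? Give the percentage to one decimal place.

31.5%

A map distance of 37 cM corresponds to a recombination frequency of 0.370.
The F1 is + w / e +, so e + is a parental gamete class with expected frequency (1 − r)/2 = 0.630/2 = 0.3150.
That is 0.3150 = 31.5% of the progeny.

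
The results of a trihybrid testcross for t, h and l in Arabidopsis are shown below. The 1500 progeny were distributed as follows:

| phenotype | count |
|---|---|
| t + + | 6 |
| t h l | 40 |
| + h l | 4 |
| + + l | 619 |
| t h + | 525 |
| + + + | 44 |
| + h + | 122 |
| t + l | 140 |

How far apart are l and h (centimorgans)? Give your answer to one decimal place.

6.3 centimorgans

The two most frequent reciprocal classes, + + l and t h +, are the parental types, so the F1 was + + l / t h +.
The two rarest classes, + h l and t + +, are the double crossovers. Comparing them with the parentals, only the h allele has switched, so h is the middle locus and the order is t – h – l.
Crossovers in the h–l interval produce the single-crossover classes + + + and t h l (44 + 40 = 84) plus the double crossovers (10).
RF(h–l) = (84 + 10) / 1500 = 94/1500 = 0.0627 → 6.3 centimorgans.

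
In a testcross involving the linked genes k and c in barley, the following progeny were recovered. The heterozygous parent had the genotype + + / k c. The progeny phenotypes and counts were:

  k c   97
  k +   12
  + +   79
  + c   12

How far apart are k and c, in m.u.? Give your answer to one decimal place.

12.0 m.u.

The recombinant classes are + c and k +: 12 + 12 = 24.
Recombination frequency = 24/200 = 0.1200 ≈ 12.0%, i.e. 12.0 m.u.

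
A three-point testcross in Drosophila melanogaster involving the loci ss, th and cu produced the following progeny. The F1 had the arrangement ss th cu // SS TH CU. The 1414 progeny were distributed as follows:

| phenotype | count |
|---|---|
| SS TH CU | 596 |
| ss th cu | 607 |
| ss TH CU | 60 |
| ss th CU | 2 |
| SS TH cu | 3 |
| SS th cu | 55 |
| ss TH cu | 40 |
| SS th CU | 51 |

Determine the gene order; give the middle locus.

The two rarest classes, ss th CU and SS TH cu, are the double crossovers. Comparing them with the parentals, only the cu allele has switched, so cu is the middle locus and the order is th – cu – ss.

cu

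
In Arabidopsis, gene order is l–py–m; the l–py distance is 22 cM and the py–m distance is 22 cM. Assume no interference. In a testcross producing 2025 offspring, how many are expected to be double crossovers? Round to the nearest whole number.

98

Map distances give recombination frequencies of 0.220 and 0.220 for the two intervals.
With no interference, expected double-crossover frequency = 0.220 × 0.220 = 0.04840.
Expected number = 0.04840 × 2025 = 98.01 ≈ 98.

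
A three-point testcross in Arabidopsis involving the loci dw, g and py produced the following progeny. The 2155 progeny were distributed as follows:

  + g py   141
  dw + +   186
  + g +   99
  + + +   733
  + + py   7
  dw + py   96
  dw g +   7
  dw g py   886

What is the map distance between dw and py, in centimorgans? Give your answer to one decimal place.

15.8 centimorgans

The two most frequent reciprocal classes, + + + and dw g py, are the parental types, so the F1 was + + + / dw g py.
The two rarest classes, + + py and dw g +, are the double crossovers. Comparing them with the parentals, only the py allele has switched, so py is the middle locus and the order is dw – py – g.
Crossovers in the dw–py interval produce the single-crossover classes dw + + and + g py (186 + 141 = 327) plus the double crossovers (14).
RF(dw–py) = (327 + 14) / 2155 = 341/2155 = 0.1582 → 15.8 centimorgans.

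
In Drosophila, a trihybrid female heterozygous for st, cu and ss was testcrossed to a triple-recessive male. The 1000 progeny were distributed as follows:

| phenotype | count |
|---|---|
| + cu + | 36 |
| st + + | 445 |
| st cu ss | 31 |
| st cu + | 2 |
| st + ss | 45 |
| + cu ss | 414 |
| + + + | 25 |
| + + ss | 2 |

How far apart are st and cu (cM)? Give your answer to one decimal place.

The two most frequent reciprocal classes, st + + and + cu ss, are the parental types, so the F1 was st + + / + cu ss.
The two rarest classes, st cu + and + + ss, are the double crossovers. Comparing them with the parentals, only the cu allele has switched, so cu is the middle locus and the order is ss – cu – st.
Crossovers in the cu–st interval produce the single-crossover classes + + + and st cu ss (25 + 31 = 56) plus the double crossovers (4).
RF(cu–st) = (56 + 4) / 1000 = 60/1000 = 0.0600 → 6.0 cM.

6.0 cM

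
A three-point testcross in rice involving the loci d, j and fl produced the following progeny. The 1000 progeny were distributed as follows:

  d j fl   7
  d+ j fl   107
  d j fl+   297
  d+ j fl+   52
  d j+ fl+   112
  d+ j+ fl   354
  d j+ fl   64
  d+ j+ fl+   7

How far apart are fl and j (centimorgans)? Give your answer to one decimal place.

The two most frequent reciprocal classes, d j fl+ and d+ j+ fl, are the parental types, so the F1 was d j fl+ / d+ j+ fl.
The two rarest classes, d j fl and d+ j+ fl+, are the double crossovers. Comparing them with the parentals, only the fl allele has switched, so fl is the middle locus and the order is j – fl – d.
Crossovers in the j–fl interval produce the single-crossover classes d j+ fl+ and d+ j fl (112 + 107 = 219) plus the double crossovers (14).
RF(j–fl) = (219 + 14) / 1000 = 233/1000 = 0.2330 → 23.3 centimorgans.

23.3 centimorgans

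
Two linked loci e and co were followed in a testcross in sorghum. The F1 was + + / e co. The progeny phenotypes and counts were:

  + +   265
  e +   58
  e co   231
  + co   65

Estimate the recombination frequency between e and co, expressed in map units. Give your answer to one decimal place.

The recombinant classes are + co and e +: 65 + 58 = 123.
Recombination frequency = 123/619 = 0.1987 ≈ 19.9%, i.e. 19.9 map units.

19.9 map units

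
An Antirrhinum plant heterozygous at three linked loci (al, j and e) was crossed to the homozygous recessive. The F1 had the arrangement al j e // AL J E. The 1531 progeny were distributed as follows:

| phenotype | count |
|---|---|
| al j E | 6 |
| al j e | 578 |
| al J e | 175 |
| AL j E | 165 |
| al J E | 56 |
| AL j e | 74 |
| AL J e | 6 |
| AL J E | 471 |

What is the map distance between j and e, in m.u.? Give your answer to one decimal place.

23.0 m.u.

The two rarest classes, al j E and AL J e, are the double crossovers. Comparing them with the parentals, only the e allele has switched, so e is the middle locus and the order is al – e – j.
Crossovers in the e–j interval produce the single-crossover classes al J e and AL j E (175 + 165 = 340) plus the double crossovers (12).
RF(e–j) = (340 + 12) / 1531 = 352/1531 = 0.2299 → 23.0 m.u.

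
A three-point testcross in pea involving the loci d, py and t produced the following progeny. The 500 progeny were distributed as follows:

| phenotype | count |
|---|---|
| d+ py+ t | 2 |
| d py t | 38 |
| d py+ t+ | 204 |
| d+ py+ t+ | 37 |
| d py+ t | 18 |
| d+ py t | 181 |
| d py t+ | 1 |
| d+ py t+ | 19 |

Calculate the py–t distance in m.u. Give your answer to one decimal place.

The two most frequent reciprocal classes, d py+ t+ and d+ py t, are the parental types, so the F1 was d py+ t+ / d+ py t.
The two rarest classes, d py t+ and d+ py+ t, are the double crossovers. Comparing them with the parentals, only the py allele has switched, so py is the middle locus and the order is d – py – t.
Crossovers in the py–t interval produce the single-crossover classes d py+ t and d+ py t+ (18 + 19 = 37) plus the double crossovers (3).
RF(py–t) = (37 + 3) / 500 = 40/500 = 0.0800 → 8.0 m.u.

8.0 m.u.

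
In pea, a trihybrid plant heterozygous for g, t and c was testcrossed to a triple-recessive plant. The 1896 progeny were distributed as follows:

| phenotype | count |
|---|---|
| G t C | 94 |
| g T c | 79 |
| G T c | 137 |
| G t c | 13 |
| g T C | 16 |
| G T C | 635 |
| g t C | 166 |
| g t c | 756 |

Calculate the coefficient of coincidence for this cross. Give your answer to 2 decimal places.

The two most frequent reciprocal classes, g t c and G T C, are the parental types, so the F1 was g t c / G T C.
The two rarest classes, G t c and g T C, are the double crossovers. Comparing them with the parentals, only the g allele has switched, so g is the middle locus and the order is c – g – t.
c–g: (303 + 29)/1896 = 0.1751; g–t: (173 + 29)/1896 = 0.1065.
Expected DCO frequency = 0.1751 × 0.1065 ≈ 0.01865; observed = 29/1896 ≈ 0.01530.
Coefficient of coincidence = 0.01530/0.01865 ≈ 0.82.

0.82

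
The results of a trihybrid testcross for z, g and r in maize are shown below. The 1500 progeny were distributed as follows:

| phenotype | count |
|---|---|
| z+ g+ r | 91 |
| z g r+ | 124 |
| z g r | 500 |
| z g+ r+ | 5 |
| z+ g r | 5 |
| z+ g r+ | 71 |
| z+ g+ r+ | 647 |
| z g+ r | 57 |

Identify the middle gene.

The two most frequent reciprocal classes, z+ g+ r+ and z g r, are the parental types, so the F1 was z+ g+ r+ / z g r.
The two rarest classes, z g+ r+ and z+ g r, are the double crossovers. Comparing them with the parentals, only the z allele has switched, so z is the middle locus and the order is r – z – g.

z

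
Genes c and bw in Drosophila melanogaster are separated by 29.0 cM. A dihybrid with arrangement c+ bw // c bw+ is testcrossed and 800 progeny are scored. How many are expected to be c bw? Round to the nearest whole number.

116

A map distance of 29.0 cM corresponds to a recombination frequency of 0.290.
The F1 is c+ bw / c bw+, so c bw is a recombinant gamete class with expected frequency r/2 = 0.290/2 = 0.1450.
Expected number = 0.1450 × 800 = 116.00 ≈ 116.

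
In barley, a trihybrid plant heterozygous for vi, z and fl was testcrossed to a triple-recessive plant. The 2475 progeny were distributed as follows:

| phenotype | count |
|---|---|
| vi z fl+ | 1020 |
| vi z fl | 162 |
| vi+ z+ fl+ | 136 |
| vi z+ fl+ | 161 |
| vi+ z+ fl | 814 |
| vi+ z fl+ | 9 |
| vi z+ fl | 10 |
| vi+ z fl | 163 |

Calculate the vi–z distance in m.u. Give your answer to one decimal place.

13.9 m.u.

The two most frequent reciprocal classes, vi z fl+ and vi+ z+ fl, are the parental types, so the F1 was vi z fl+ / vi+ z+ fl.
The two rarest classes, vi+ z fl+ and vi z+ fl, are the double crossovers. Comparing them with the parentals, only the vi allele has switched, so vi is the middle locus and the order is z – vi – fl.
Crossovers in the z–vi interval produce the single-crossover classes vi z+ fl+ and vi+ z fl (161 + 163 = 324) plus the double crossovers (19).
RF(z–vi) = (324 + 19) / 2475 = 343/2475 = 0.1386 → 13.9 m.u.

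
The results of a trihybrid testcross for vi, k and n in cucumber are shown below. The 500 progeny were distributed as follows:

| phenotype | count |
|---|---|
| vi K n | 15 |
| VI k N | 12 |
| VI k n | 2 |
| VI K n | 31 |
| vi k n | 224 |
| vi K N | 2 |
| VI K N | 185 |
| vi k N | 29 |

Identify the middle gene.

The two most frequent reciprocal classes, vi k n and VI K N, are the parental types, so the F1 was vi k n / VI K N.
The two rarest classes, VI k n and vi K N, are the double crossovers. Comparing them with the parentals, only the vi allele has switched, so vi is the middle locus and the order is n – vi – k.

vi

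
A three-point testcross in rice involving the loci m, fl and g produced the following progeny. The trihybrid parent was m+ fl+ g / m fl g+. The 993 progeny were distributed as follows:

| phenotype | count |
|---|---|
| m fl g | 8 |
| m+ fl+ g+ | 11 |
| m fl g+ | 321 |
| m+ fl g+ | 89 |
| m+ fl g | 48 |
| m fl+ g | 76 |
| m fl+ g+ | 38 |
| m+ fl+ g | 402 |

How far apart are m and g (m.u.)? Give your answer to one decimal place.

The two rarest classes, m+ fl+ g+ and m fl g, are the double crossovers. Comparing them with the parentals, only the g allele has switched, so g is the middle locus and the order is fl – g – m.
Crossovers in the g–m interval produce the single-crossover classes m fl+ g and m+ fl g+ (76 + 89 = 165) plus the double crossovers (19).
RF(g–m) = (165 + 19) / 993 = 184/993 = 0.1853 → 18.5 m.u.

18.5 m.u.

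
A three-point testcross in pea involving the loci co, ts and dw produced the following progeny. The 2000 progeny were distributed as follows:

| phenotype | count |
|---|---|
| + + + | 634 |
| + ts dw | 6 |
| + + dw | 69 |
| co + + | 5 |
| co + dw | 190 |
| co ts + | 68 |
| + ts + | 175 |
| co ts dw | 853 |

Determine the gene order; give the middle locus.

co

The two most frequent reciprocal classes, co ts dw and + + +, are the parental types, so the F1 was co ts dw / + + +.
The two rarest classes, + ts dw and co + +, are the double crossovers. Comparing them with the parentals, only the co allele has switched, so co is the middle locus and the order is dw – co – ts.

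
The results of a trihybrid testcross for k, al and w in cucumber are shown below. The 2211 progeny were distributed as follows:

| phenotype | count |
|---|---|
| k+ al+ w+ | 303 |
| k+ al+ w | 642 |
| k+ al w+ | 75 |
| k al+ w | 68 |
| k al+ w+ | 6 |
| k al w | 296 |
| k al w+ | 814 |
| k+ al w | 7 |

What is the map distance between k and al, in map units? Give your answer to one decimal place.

7.1 map units

The two most frequent reciprocal classes, k+ al+ w and k al w+, are the parental types, so the F1 was k+ al+ w / k al w+.
The two rarest classes, k+ al w and k al+ w+, are the double crossovers. Comparing them with the parentals, only the al allele has switched, so al is the middle locus and the order is w – al – k.
Crossovers in the al–k interval produce the single-crossover classes k al+ w and k+ al w+ (68 + 75 = 143) plus the double crossovers (13).
RF(al–k) = (143 + 13) / 2211 = 156/2211 = 0.0706 → 7.1 map units.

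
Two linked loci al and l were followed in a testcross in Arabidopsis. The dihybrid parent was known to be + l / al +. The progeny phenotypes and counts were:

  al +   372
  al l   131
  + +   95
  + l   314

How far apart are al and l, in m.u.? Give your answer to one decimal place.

The recombinant classes are + + and al l: 95 + 131 = 226.
Recombination frequency = 226/912 = 0.2478 ≈ 24.8%, i.e. 24.8 m.u.

24.8 m.u.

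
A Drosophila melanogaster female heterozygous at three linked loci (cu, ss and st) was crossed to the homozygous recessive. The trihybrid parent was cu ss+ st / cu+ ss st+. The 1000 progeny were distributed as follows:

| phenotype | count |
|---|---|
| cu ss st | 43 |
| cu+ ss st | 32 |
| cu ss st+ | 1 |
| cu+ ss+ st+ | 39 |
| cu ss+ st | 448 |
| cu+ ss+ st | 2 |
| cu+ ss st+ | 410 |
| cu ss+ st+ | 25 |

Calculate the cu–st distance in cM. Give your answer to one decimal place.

6.0 cM

The two rarest classes, cu+ ss+ st and cu ss st+, are the double crossovers. Comparing them with the parentals, only the cu allele has switched, so cu is the middle locus and the order is st – cu – ss.
Crossovers in the st–cu interval produce the single-crossover classes cu ss+ st+ and cu+ ss st (25 + 32 = 57) plus the double crossovers (3).
RF(st–cu) = (57 + 3) / 1000 = 60/1000 = 0.0600 → 6.0 cM.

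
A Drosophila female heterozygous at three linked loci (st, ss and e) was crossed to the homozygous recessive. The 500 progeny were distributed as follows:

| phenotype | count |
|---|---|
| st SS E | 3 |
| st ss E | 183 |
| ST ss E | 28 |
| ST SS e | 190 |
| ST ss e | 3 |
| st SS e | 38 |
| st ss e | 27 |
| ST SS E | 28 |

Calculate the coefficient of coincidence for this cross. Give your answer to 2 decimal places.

The two most frequent reciprocal classes, ST SS e and st ss E, are the parental types, so the F1 was ST SS e / st ss E.
The two rarest classes, ST ss e and st SS E, are the double crossovers. Comparing them with the parentals, only the ss allele has switched, so ss is the middle locus and the order is e – ss – st.
e–ss: (55 + 6)/500 = 0.1220; ss–st: (66 + 6)/500 = 0.1440.
Expected DCO frequency = 0.1220 × 0.1440 ≈ 0.01757; observed = 6/500 ≈ 0.01200.
Coefficient of coincidence = 0.01200/0.01757 ≈ 0.68.

0.68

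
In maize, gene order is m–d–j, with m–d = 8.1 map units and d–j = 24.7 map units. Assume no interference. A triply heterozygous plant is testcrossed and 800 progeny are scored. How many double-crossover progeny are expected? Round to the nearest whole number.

16

Map distances give recombination frequencies of 0.081 and 0.247 for the two intervals.
With no interference, expected double-crossover frequency = 0.081 × 0.247 = 0.02001.
Expected number = 0.02001 × 800 = 16.01 ≈ 16.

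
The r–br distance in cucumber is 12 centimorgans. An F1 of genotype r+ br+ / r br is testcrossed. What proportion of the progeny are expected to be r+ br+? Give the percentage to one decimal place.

44.0%

A map distance of 12 centimorgans corresponds to a recombination frequency of 0.120.
The F1 is r+ br+ / r br, so r+ br+ is a parental gamete class with expected frequency (1 − r)/2 = 0.880/2 = 0.4400.
That is 0.4400 = 44.0% of the progeny.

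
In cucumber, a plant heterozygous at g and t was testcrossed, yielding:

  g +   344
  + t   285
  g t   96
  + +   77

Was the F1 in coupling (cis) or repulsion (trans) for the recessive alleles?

trans

The two most frequent classes are + t (285) and g + (344); these are the parental (non-recombinant) types.
So the F1 carried + t on one chromosome and g + on the other — the recessive alleles are on opposite chromosomes (trans / repulsion).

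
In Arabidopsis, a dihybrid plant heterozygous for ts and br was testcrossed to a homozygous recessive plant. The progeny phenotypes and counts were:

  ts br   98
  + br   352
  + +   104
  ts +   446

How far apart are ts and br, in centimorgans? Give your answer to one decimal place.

The two most frequent classes, + br (352) and ts + (446), are the parental types, so the F1 was + br / ts +.
The recombinant classes are + + and ts br: 104 + 98 = 202.
Recombination frequency = 202/1000 = 0.2020 ≈ 20.2%, i.e. 20.2 centimorgans.

20.2 centimorgans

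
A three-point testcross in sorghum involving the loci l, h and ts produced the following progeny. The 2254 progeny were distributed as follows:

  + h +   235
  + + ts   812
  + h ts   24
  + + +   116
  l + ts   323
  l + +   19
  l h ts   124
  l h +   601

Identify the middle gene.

The two most frequent reciprocal classes, l h + and + + ts, are the parental types, so the F1 was l h + / + + ts.
The two rarest classes, l + + and + h ts, are the double crossovers. Comparing them with the parentals, only the h allele has switched, so h is the middle locus and the order is ts – h – l.

h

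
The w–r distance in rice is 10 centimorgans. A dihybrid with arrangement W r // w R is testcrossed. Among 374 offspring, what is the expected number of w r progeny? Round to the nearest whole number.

19

A map distance of 10 centimorgans corresponds to a recombination frequency of 0.100.
The F1 is W r / w R, so w r is a recombinant gamete class with expected frequency r/2 = 0.100/2 = 0.0500.
Expected number = 0.0500 × 374 = 18.70 ≈ 19.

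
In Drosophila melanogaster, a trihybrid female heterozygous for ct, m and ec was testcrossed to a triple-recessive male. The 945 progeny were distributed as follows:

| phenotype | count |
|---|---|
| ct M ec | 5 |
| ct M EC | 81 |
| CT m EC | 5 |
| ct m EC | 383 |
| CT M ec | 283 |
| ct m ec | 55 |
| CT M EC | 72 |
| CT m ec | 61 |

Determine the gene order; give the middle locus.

ct

The two most frequent reciprocal classes, CT M ec and ct m EC, are the parental types, so the F1 was CT M ec / ct m EC.
The two rarest classes, ct M ec and CT m EC, are the double crossovers. Comparing them with the parentals, only the ct allele has switched, so ct is the middle locus and the order is m – ct – ec.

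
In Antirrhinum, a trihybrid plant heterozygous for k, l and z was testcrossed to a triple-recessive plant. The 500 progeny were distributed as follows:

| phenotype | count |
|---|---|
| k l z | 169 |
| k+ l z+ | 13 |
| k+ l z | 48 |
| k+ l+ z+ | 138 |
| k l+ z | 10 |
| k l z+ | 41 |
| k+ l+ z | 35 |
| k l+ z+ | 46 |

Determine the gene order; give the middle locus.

The two most frequent reciprocal classes, k l z and k+ l+ z+, are the parental types, so the F1 was k l z / k+ l+ z+.
The two rarest classes, k l+ z and k+ l z+, are the double crossovers. Comparing them with the parentals, only the l allele has switched, so l is the middle locus and the order is z – l – k.

l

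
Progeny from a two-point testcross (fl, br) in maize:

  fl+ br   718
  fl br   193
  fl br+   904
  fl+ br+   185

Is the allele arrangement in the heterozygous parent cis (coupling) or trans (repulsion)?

The two most frequent classes are fl+ br (718) and fl br+ (904); these are the parental (non-recombinant) types.
So the F1 carried fl+ br on one chromosome and fl br+ on the other — the recessive alleles are on opposite chromosomes (trans / repulsion).

trans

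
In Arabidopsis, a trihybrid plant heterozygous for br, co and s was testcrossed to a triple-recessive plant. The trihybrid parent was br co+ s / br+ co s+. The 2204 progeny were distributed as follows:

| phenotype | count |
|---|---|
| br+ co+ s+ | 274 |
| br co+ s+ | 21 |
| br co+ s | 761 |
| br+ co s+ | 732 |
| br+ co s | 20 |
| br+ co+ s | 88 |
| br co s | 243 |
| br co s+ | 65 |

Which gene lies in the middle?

s

The two rarest classes, br co+ s+ and br+ co s, are the double crossovers. Comparing them with the parentals, only the s allele has switched, so s is the middle locus and the order is co – s – br.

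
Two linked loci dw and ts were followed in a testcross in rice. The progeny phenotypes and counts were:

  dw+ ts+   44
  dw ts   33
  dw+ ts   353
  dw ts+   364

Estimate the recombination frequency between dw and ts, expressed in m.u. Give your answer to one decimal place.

9.7 m.u.

The two most frequent classes, dw+ ts (353) and dw ts+ (364), are the parental types, so the F1 was dw+ ts / dw ts+.
The recombinant classes are dw+ ts+ and dw ts: 44 + 33 = 77.
Recombination frequency = 77/794 = 0.0970 ≈ 9.7%, i.e. 9.7 m.u.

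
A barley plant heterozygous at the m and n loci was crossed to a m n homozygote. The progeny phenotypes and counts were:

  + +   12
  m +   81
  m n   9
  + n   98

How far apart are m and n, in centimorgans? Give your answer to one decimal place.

The two most frequent classes, + n (98) and m + (81), are the parental types, so the F1 was + n / m +.
The recombinant classes are + + and m n: 12 + 9 = 21.
Recombination frequency = 21/200 = 0.1050 ≈ 10.5%, i.e. 10.5 centimorgans.

10.5 centimorgans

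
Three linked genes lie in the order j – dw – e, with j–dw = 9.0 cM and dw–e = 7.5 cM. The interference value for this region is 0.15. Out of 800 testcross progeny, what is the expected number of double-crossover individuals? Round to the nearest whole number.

Map distances give recombination frequencies of 0.090 and 0.075 for the two intervals.
With interference 0.15 (so coincidence = 0.85), expected double-crossover frequency = 0.090 × 0.075 × 0.85 = 0.00574.
Expected number = 0.00574 × 800 = 4.59 ≈ 5.

5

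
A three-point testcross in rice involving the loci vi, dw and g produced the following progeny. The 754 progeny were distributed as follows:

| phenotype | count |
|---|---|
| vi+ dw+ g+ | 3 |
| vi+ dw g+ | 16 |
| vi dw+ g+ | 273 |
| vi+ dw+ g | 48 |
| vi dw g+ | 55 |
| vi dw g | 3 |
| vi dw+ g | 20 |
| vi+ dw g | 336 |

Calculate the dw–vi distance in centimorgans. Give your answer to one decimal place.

14.5 centimorgans

The two most frequent reciprocal classes, vi dw+ g+ and vi+ dw g, are the parental types, so the F1 was vi dw+ g+ / vi+ dw g.
The two rarest classes, vi+ dw+ g+ and vi dw g, are the double crossovers. Comparing them with the parentals, only the vi allele has switched, so vi is the middle locus and the order is dw – vi – g.
Crossovers in the dw–vi interval produce the single-crossover classes vi dw g+ and vi+ dw+ g (55 + 48 = 103) plus the double crossovers (6).
RF(dw–vi) = (103 + 6) / 754 = 109/754 = 0.1446 → 14.5 centimorgans.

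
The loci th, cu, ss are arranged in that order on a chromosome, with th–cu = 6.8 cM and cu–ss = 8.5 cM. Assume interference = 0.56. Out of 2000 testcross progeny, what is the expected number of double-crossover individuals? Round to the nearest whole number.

5

Map distances give recombination frequencies of 0.068 and 0.085 for the two intervals.
With interference 0.56 (so coincidence = 0.44), expected double-crossover frequency = 0.068 × 0.085 × 0.44 = 0.00254.
Expected number = 0.00254 × 2000 = 5.09 ≈ 5.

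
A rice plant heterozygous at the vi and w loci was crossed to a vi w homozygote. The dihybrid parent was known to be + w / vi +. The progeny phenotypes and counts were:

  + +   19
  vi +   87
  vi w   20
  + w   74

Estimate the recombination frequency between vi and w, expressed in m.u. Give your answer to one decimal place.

The recombinant classes are + + and vi w: 19 + 20 = 39.
Recombination frequency = 39/200 = 0.1950 ≈ 19.5%, i.e. 19.5 m.u.

19.5 m.u.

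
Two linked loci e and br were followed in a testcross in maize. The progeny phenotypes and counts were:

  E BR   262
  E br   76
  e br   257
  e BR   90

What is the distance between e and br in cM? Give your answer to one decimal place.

The two most frequent classes, E BR (262) and e br (257), are the parental types, so the F1 was E BR / e br.
The recombinant classes are E br and e BR: 76 + 90 = 166.
Recombination frequency = 166/685 = 0.2423 ≈ 24.2%, i.e. 24.2 cM.

24.2 cM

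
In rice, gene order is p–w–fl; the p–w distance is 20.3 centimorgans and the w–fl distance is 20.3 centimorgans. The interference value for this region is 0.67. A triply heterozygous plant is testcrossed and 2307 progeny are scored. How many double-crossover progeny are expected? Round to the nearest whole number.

Map distances give recombination frequencies of 0.203 and 0.203 for the two intervals.
With interference 0.67 (so coincidence = 0.33), expected double-crossover frequency = 0.203 × 0.203 × 0.33 = 0.01360.
Expected number = 0.01360 × 2307 = 31.37 ≈ 31.

31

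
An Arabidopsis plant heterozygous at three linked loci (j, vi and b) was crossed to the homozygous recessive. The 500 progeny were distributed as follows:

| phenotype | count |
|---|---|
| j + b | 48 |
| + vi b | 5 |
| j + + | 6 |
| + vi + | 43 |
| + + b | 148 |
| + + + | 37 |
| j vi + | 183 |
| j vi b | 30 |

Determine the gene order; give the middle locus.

The two most frequent reciprocal classes, + + b and j vi +, are the parental types, so the F1 was + + b / j vi +.
The two rarest classes, + vi b and j + +, are the double crossovers. Comparing them with the parentals, only the vi allele has switched, so vi is the middle locus and the order is b – vi – j.

vi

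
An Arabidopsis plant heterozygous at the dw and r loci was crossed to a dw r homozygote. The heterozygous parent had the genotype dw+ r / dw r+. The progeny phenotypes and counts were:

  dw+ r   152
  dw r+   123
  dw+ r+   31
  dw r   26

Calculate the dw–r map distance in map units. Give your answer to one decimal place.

The recombinant classes are dw+ r+ and dw r: 31 + 26 = 57.
Recombination frequency = 57/332 = 0.1717 ≈ 17.2%, i.e. 17.2 map units.

17.2 map units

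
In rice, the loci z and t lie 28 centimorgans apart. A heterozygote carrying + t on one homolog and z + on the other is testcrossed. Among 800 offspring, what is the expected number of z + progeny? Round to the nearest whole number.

A map distance of 28 centimorgans corresponds to a recombination frequency of 0.280.
The F1 is + t / z +, so z + is a parental gamete class with expected frequency (1 − r)/2 = 0.720/2 = 0.3600.
Expected number = 0.3600 × 800 = 288.00 ≈ 288.

288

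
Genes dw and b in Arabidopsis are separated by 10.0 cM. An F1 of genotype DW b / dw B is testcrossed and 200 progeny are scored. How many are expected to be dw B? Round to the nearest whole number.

A map distance of 10.0 cM corresponds to a recombination frequency of 0.100.
The F1 is DW b / dw B, so dw B is a parental gamete class with expected frequency (1 − r)/2 = 0.900/2 = 0.4500.
Expected number = 0.4500 × 200 = 90.00 ≈ 90.

90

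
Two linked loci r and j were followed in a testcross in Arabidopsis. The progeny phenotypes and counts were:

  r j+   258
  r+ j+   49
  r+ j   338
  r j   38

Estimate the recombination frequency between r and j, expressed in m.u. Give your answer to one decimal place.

12.7 m.u.

The two most frequent classes, r+ j (338) and r j+ (258), are the parental types, so the F1 was r+ j / r j+.
The recombinant classes are r+ j+ and r j: 49 + 38 = 87.
Recombination frequency = 87/683 = 0.1274 ≈ 12.7%, i.e. 12.7 m.u.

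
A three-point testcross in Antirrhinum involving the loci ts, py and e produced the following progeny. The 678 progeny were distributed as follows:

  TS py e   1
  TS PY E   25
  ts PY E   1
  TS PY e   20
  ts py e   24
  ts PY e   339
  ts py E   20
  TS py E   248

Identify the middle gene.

The two most frequent reciprocal classes, ts PY e and TS py E, are the parental types, so the F1 was ts PY e / TS py E.
The two rarest classes, ts PY E and TS py e, are the double crossovers. Comparing them with the parentals, only the e allele has switched, so e is the middle locus and the order is py – e – ts.

e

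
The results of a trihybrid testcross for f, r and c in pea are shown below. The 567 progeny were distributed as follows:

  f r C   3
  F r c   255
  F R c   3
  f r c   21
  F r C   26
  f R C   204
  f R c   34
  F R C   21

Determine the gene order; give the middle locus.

The two most frequent reciprocal classes, F r c and f R C, are the parental types, so the F1 was F r c / f R C.
The two rarest classes, F R c and f r C, are the double crossovers. Comparing them with the parentals, only the r allele has switched, so r is the middle locus and the order is c – r – f.

r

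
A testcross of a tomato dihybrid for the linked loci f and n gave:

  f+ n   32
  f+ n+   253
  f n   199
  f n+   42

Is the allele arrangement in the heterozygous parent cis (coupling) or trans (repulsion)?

cis

The two most frequent classes are f+ n+ (253) and f n (199); these are the parental (non-recombinant) types.
So the F1 carried f+ n+ on one chromosome and f n on the other — the recessive alleles are on the same chromosome (cis / coupling).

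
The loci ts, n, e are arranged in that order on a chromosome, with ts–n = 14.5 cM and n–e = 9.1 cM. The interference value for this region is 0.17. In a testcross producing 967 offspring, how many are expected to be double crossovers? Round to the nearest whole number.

11

Map distances give recombination frequencies of 0.145 and 0.091 for the two intervals.
With interference 0.17 (so coincidence = 0.83), expected double-crossover frequency = 0.145 × 0.091 × 0.83 = 0.01095.
Expected number = 0.01095 × 967 = 10.59 ≈ 11.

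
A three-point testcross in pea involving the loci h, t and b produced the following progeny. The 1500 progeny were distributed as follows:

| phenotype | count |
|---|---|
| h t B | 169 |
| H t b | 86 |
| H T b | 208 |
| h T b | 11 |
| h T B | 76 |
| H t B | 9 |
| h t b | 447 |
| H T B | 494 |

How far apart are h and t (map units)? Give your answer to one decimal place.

12.1 map units

The two most frequent reciprocal classes, h t b and H T B, are the parental types, so the F1 was h t b / H T B.
The two rarest classes, h T b and H t B, are the double crossovers. Comparing them with the parentals, only the t allele has switched, so t is the middle locus and the order is h – t – b.
Crossovers in the h–t interval produce the single-crossover classes H t b and h T B (86 + 76 = 162) plus the double crossovers (20).
RF(h–t) = (162 + 20) / 1500 = 182/1500 = 0.1213 → 12.1 map units.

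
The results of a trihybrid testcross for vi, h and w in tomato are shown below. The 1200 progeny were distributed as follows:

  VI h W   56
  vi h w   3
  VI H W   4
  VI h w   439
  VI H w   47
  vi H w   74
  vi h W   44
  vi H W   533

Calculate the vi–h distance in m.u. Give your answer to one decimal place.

The two most frequent reciprocal classes, vi H W and VI h w, are the parental types, so the F1 was vi H W / VI h w.
The two rarest classes, VI H W and vi h w, are the double crossovers. Comparing them with the parentals, only the vi allele has switched, so vi is the middle locus and the order is w – vi – h.
Crossovers in the vi–h interval produce the single-crossover classes vi h W and VI H w (44 + 47 = 91) plus the double crossovers (7).
RF(vi–h) = (91 + 7) / 1200 = 98/1200 = 0.0817 → 8.2 m.u.

8.2 m.u.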